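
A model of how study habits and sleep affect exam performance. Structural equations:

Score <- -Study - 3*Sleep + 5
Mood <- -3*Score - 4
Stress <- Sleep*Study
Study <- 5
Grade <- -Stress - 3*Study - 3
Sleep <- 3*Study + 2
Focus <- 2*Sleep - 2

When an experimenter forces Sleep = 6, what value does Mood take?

Under do(Sleep=6), the mechanism Sleep <- 3*Study + 2 is discarded; Sleep is fixed at 6.
Score = -Study - 3*Sleep + 5  [with Study=5, Sleep=6]  = -18
Mood = -3*Score - 4  [with Score=-18]  = 50

50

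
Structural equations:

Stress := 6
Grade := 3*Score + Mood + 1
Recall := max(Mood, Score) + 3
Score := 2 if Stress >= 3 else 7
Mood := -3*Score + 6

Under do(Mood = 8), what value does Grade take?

15

do(Mood=8) replaces the equation Mood := -3*Score + 6 with the constant Mood = 8.
Score = 2 if Stress >= 3 else 7  [with Stress=6]  = 2
Grade = 3*Score + Mood + 1  [with Score=2, Mood=8]  = 15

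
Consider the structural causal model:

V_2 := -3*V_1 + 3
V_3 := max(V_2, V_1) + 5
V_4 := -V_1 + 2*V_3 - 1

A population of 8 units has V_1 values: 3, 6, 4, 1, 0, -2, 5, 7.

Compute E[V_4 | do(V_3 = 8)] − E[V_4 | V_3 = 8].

Under do(V_3=8), V_3's equation is replaced by V_3=8 for every unit. Per-unit V_4: 12, 9, 11, 14, 15, 17, 10, 8. Mean = 12.
E[V_4|V_3=8] averages over only the 2 units with V_3=8 (V_1 = 3, 0): V_4 = 12, 15, mean 13.5.
Difference = 12 − 13.5 = -1.5.

-1.5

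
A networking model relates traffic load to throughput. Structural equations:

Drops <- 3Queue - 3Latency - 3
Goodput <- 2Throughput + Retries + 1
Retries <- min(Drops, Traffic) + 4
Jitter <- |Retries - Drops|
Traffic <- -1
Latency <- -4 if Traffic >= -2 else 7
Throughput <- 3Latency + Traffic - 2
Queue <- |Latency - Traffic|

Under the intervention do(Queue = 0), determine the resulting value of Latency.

-4

Under do(Queue=0), the mechanism Queue <- |Latency - Traffic| is discarded; Queue is fixed at 0.
Since Latency is not a descendant of the intervened variable, it is unaffected.
Latency = -4 if Traffic >= -2 else 7  [with Traffic=-1]  = -4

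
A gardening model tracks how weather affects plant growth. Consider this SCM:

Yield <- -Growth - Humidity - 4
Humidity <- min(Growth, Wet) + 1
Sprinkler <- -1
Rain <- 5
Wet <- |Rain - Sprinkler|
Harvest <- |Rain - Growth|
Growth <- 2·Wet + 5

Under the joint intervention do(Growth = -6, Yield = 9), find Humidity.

-5

Setting Growth = -6, Yield = 9 by intervention discards those variables' equations.
Wet = |Rain - Sprinkler|  [with Rain=5, Sprinkler=-1]  = 6
Humidity = min(Growth, Wet) + 1  [with Growth=-6, Wet=6]  = -5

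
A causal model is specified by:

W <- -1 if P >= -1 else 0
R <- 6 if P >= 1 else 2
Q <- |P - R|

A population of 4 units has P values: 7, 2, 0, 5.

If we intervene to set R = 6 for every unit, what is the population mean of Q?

do(R=6) breaks R's dependence on P. With R=6 fixed, Q across the units is 1, 4, 6, 1, mean 3.

3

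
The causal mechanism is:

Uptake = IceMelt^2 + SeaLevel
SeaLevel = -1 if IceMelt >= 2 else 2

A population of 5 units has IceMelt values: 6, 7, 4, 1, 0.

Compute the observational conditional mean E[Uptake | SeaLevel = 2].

Conditioning on SeaLevel=2 selects the 2 unit(s) with IceMelt ∈ {1, 0}. Their Uptake values: 3, 2. Mean = 2.5.

2.5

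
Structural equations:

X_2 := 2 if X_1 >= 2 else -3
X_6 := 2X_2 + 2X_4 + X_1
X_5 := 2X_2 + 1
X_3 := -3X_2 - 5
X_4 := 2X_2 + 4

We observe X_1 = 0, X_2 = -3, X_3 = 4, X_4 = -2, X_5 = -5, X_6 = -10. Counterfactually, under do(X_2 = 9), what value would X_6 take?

62

Under do(X_2=9), the mechanism X_2 := 2 if X_1 >= 2 else -3 is discarded; X_2 is fixed at 9.
X_4 = 2X_2 + 4  [with X_2=9]  = 22
X_6 = 2X_2 + 2X_4 + X_1  [with X_2=9, X_4=22, X_1=0]  = 62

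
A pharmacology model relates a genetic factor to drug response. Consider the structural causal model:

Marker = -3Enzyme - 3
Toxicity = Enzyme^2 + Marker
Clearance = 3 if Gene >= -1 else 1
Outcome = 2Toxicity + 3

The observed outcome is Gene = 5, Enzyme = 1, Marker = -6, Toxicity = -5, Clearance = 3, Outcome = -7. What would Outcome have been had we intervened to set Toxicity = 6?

Under do(Toxicity=6), the mechanism Toxicity = Enzyme^2 + Marker is discarded; Toxicity is fixed at 6.
Outcome = 2Toxicity + 3  [with Toxicity=6]  = 15

15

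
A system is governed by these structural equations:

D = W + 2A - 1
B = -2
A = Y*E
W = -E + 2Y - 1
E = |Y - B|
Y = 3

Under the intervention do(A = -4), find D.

-9

Under do(A=-4), the mechanism A = Y*E is discarded; A is fixed at -4.
E = |Y - B|  [with Y=3, B=-2]  = 5
W = -E + 2Y - 1  [with E=5, Y=3]  = 0
D = W + 2A - 1  [with W=0, A=-4]  = -9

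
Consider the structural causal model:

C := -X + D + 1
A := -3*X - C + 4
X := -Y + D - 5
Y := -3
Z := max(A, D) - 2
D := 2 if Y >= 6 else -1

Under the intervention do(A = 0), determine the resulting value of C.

3

The intervention breaks the incoming arrows to A: A := -3*X - C + 4 no longer applies, and A = 0.
Since C is not a descendant of the intervened variable, it is unaffected.
D = 2 if Y >= 6 else -1  [with Y=-3]  = -1
X = -Y + D - 5  [with Y=-3, D=-1]  = -3
C = -X + D + 1  [with X=-3, D=-1]  = 3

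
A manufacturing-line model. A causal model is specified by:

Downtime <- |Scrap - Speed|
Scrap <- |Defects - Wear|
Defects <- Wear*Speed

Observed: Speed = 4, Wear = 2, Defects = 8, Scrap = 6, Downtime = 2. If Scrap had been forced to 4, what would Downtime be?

0

Intervening sets Scrap = 4 and removes its equation (Scrap <- |Defects - Wear|).
Downtime = |Scrap - Speed|  [with Scrap=4, Speed=4]  = 0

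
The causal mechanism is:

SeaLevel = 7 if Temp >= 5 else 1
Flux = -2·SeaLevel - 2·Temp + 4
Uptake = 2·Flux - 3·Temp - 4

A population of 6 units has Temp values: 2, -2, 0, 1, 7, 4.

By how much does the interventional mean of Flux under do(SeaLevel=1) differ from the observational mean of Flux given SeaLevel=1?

-2

do(SeaLevel=1) breaks SeaLevel's dependence on Temp. With SeaLevel=1 fixed, Flux across the units is -2, 6, 2, 0, -12, -6, mean -2.
Observing SeaLevel=1 restricts to units where SeaLevel's equation naturally yields 1: Temp ∈ {2, -2, 0, 1, 4}. In that subpopulation Flux = -2, 6, 2, 0, -6, mean 0.
Difference = -2 − 0 = -2.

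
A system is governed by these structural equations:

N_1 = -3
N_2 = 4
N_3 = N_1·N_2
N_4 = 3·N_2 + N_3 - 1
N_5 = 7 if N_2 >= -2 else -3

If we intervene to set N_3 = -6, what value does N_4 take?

5

The intervention breaks the incoming arrows to N_3: N_3 = N_1·N_2 no longer applies, and N_3 = -6.
N_4 = 3·N_2 + N_3 - 1  [with N_2=4, N_3=-6]  = 5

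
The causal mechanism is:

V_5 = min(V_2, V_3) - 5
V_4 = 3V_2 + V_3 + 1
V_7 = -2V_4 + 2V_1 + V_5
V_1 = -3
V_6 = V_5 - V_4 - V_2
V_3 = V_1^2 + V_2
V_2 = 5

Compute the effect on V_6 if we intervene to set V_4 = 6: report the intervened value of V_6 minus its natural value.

24

Under do(V_4=6), the mechanism V_4 = 3V_2 + V_3 + 1 is discarded; V_4 is fixed at 6.
V_3 = V_1^2 + V_2  [with V_1=-3, V_2=5]  = 14
V_5 = min(V_2, V_3) - 5  [with V_2=5, V_3=14]  = 0
V_6 = V_5 - V_4 - V_2  [with V_5=0, V_4=6, V_2=5]  = -11
Without intervention: V_3 = V_1^2 + V_2  [with V_1=-3, V_2=5]  = 14; V_4 = 3V_2 + V_3 + 1  [with V_2=5, V_3=14]  = 30; V_5 = min(V_2, V_3) - 5  [with V_2=5, V_3=14]  = 0; V_6 = V_5 - V_4 - V_2  [with V_5=0, V_4=30, V_2=5]  = -35.
Change = -11 − (-35) = 24.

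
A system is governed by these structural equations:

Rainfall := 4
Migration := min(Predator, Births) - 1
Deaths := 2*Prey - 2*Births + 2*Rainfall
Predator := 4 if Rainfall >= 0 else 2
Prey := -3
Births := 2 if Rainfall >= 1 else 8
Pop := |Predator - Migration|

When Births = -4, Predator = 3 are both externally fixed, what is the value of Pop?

The joint intervention fixes Births = -4, Predator = 3, removing each variable's own equation.
Migration = min(Predator, Births) - 1  [with Predator=3, Births=-4]  = -5
Pop = |Predator - Migration|  [with Predator=3, Migration=-5]  = 8

8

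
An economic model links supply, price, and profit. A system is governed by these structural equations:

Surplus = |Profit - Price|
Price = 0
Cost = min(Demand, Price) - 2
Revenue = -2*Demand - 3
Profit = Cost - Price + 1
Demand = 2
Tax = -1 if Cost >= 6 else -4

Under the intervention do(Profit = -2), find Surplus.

2

Intervening sets Profit = -2 and removes its equation (Profit = Cost - Price + 1).
Surplus = |Profit - Price|  [with Profit=-2, Price=0]  = 2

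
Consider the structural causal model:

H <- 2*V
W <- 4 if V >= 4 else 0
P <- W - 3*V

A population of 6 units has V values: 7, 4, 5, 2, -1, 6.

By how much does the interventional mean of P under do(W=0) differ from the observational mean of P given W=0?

-10

The intervention sets W=0 in all 6 units regardless of V. Recomputing P per unit gives -21, -12, -15, -6, 3, -18; average -11.5.
Conditioning on W=0 selects the 2 unit(s) with V ∈ {2, -1}. Their P values: -6, 3. Mean = -1.5.
Difference = -11.5 − (-1.5) = -10.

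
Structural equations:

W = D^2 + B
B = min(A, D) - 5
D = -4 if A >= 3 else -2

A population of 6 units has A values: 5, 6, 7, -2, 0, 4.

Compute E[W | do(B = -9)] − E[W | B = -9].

Under do(B=-9), B's equation is replaced by B=-9 for every unit. Per-unit W: 7, 7, 7, -5, -5, 7. Mean = 3.
Conditioning on B=-9 selects the 4 unit(s) with A ∈ {5, 6, 7, 4}. Their W values: 7, 7, 7, 7. Mean = 7.
Difference = 3 − 7 = -4.

-4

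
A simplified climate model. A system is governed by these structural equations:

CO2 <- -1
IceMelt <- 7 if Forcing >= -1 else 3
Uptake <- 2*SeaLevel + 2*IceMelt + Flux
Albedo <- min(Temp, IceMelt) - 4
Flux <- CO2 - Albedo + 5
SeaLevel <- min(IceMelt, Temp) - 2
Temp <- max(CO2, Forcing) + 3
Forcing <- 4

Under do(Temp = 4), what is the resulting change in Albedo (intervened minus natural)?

-3

do(Temp=4) replaces the equation Temp <- max(CO2, Forcing) + 3 with the constant Temp = 4.
IceMelt = 7 if Forcing >= -1 else 3  [with Forcing=4]  = 7
Albedo = min(Temp, IceMelt) - 4  [with Temp=4, IceMelt=7]  = 0
Without intervention: Temp = max(CO2, Forcing) + 3  [with CO2=-1, Forcing=4]  = 7; IceMelt = 7 if Forcing >= -1 else 3  [with Forcing=4]  = 7; Albedo = min(Temp, IceMelt) - 4  [with Temp=7, IceMelt=7]  = 3.
Change = 0 − 3 = -3.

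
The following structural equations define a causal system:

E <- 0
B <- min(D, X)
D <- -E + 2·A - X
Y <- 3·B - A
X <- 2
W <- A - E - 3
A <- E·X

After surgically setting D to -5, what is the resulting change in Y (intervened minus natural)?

The intervention breaks the incoming arrows to D: D <- -E + 2·A - X no longer applies, and D = -5.
A = E·X  [with E=0, X=2]  = 0
B = min(D, X)  [with D=-5, X=2]  = -5
Y = 3·B - A  [with B=-5, A=0]  = -15
Without intervention: A = E·X  [with E=0, X=2]  = 0; D = -E + 2·A - X  [with E=0, A=0, X=2]  = -2; B = min(D, X)  [with D=-2, X=2]  = -2; Y = 3·B - A  [with B=-2, A=0]  = -6.
Change = -15 − (-6) = -9.

-9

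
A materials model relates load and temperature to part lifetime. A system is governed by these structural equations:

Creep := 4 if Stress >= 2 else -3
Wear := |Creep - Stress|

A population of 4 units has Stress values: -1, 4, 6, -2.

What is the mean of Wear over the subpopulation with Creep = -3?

Observing Creep=-3 restricts to units where Creep's equation naturally yields -3: Stress ∈ {-1, -2}. In that subpopulation Wear = 2, 1, mean 1.5.

1.5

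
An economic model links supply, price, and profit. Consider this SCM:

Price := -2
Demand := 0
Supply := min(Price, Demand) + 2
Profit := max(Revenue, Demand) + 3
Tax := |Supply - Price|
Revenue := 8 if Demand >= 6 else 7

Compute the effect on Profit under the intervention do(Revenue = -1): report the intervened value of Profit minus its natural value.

-7

Under do(Revenue=-1), the mechanism Revenue := 8 if Demand >= 6 else 7 is discarded; Revenue is fixed at -1.
Profit = max(Revenue, Demand) + 3  [with Revenue=-1, Demand=0]  = 3
Without intervention: Revenue = 8 if Demand >= 6 else 7  [with Demand=0]  = 7; Profit = max(Revenue, Demand) + 3  [with Revenue=7, Demand=0]  = 10.
Change = 3 − 10 = -7.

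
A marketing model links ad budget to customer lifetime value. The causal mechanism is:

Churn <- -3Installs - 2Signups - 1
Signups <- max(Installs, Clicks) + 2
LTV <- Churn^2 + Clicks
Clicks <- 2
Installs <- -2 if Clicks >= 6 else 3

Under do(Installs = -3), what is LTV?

2

do(Installs=-3) replaces the equation Installs <- -2 if Clicks >= 6 else 3 with the constant Installs = -3.
Signups = max(Installs, Clicks) + 2  [with Installs=-3, Clicks=2]  = 4
Churn = -3Installs - 2Signups - 1  [with Installs=-3, Signups=4]  = 0
LTV = Churn^2 + Clicks  [with Churn=0, Clicks=2]  = 2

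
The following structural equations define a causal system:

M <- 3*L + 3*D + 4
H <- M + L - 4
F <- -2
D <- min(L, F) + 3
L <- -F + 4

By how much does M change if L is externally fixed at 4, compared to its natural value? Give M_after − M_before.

-6

Under do(L=4), the mechanism L <- -F + 4 is discarded; L is fixed at 4.
D = min(L, F) + 3  [with L=4, F=-2]  = 1
M = 3*L + 3*D + 4  [with L=4, D=1]  = 19
Without intervention: L = -F + 4  [with F=-2]  = 6; D = min(L, F) + 3  [with L=6, F=-2]  = 1; M = 3*L + 3*D + 4  [with L=6, D=1]  = 25.
Change = 19 − 25 = -6.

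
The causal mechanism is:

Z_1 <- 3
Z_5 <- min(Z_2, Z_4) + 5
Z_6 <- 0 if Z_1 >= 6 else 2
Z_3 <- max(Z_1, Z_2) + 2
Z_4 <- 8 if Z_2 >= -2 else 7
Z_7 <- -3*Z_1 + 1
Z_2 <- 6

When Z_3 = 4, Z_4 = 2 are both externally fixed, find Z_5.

7

Setting Z_3 = 4, Z_4 = 2 by intervention discards those variables' equations.
Z_5 = min(Z_2, Z_4) + 5  [with Z_2=6, Z_4=2]  = 7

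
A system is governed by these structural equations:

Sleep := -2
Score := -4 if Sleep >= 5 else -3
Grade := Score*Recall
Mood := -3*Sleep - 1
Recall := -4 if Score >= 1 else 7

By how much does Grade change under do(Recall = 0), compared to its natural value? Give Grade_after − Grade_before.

Intervening sets Recall = 0 and removes its equation (Recall := -4 if Score >= 1 else 7).
Score = -4 if Sleep >= 5 else -3  [with Sleep=-2]  = -3
Grade = Score*Recall  [with Score=-3, Recall=0]  = 0
Without intervention: Score = -4 if Sleep >= 5 else -3  [with Sleep=-2]  = -3; Recall = -4 if Score >= 1 else 7  [with Score=-3]  = 7; Grade = Score*Recall  [with Score=-3, Recall=7]  = -21.
Change = 0 − (-21) = 21.

21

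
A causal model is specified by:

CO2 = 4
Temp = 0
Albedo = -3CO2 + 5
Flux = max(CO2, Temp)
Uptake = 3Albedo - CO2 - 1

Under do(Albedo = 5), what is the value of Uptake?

do(Albedo=5) replaces the equation Albedo = -3CO2 + 5 with the constant Albedo = 5.
Uptake = 3Albedo - CO2 - 1  [with Albedo=5, CO2=4]  = 10

10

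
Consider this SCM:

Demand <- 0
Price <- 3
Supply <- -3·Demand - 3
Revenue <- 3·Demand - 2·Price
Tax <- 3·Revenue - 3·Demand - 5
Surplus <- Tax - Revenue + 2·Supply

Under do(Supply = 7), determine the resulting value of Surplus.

-3

The intervention breaks the incoming arrows to Supply: Supply <- -3·Demand - 3 no longer applies, and Supply = 7.
Revenue = 3·Demand - 2·Price  [with Demand=0, Price=3]  = -6
Tax = 3·Revenue - 3·Demand - 5  [with Revenue=-6, Demand=0]  = -23
Surplus = Tax - Revenue + 2·Supply  [with Tax=-23, Revenue=-6, Supply=7]  = -3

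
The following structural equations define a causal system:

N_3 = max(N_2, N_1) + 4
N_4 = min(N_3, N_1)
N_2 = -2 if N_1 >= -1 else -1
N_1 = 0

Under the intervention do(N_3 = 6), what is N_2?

-2

Under do(N_3=6), the mechanism N_3 = max(N_2, N_1) + 4 is discarded; N_3 is fixed at 6.
Since N_2 is not a descendant of the intervened variable, it is unaffected.
N_2 = -2 if N_1 >= -1 else -1  [with N_1=0]  = -2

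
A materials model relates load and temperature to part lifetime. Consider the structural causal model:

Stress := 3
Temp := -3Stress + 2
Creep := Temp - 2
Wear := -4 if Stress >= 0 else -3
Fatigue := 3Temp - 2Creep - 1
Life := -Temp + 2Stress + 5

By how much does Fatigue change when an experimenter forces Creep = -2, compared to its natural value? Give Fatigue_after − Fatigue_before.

-14

do(Creep=-2) replaces the equation Creep := Temp - 2 with the constant Creep = -2.
Temp = -3Stress + 2  [with Stress=3]  = -7
Fatigue = 3Temp - 2Creep - 1  [with Temp=-7, Creep=-2]  = -18
Without intervention: Temp = -3Stress + 2  [with Stress=3]  = -7; Creep = Temp - 2  [with Temp=-7]  = -9; Fatigue = 3Temp - 2Creep - 1  [with Temp=-7, Creep=-9]  = -4.
Change = -18 − (-4) = -14.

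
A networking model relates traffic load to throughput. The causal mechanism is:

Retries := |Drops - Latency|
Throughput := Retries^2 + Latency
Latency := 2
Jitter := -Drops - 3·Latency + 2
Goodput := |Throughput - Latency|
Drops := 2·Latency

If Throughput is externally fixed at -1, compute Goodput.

The intervention breaks the incoming arrows to Throughput: Throughput := Retries^2 + Latency no longer applies, and Throughput = -1.
Goodput = |Throughput - Latency|  [with Throughput=-1, Latency=2]  = 3

3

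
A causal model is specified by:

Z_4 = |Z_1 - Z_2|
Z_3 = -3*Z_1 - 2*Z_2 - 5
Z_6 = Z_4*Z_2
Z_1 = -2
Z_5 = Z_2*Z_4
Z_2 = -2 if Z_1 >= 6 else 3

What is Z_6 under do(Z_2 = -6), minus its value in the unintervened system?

Under do(Z_2=-6), the mechanism Z_2 = -2 if Z_1 >= 6 else 3 is discarded; Z_2 is fixed at -6.
Z_4 = |Z_1 - Z_2|  [with Z_1=-2, Z_2=-6]  = 4
Z_6 = Z_4*Z_2  [with Z_4=4, Z_2=-6]  = -24
Without intervention: Z_2 = -2 if Z_1 >= 6 else 3  [with Z_1=-2]  = 3; Z_4 = |Z_1 - Z_2|  [with Z_1=-2, Z_2=3]  = 5; Z_6 = Z_4*Z_2  [with Z_4=5, Z_2=3]  = 15.
Change = -24 − 15 = -39.

-39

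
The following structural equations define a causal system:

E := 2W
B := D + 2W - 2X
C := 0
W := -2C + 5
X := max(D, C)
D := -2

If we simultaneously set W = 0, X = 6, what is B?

-14

The joint intervention fixes W = 0, X = 6, removing each variable's own equation.
B = D + 2W - 2X  [with D=-2, W=0, X=6]  = -14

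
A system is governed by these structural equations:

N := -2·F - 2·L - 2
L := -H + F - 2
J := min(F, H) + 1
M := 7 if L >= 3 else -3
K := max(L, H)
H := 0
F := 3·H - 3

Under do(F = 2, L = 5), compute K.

Setting F = 2, L = 5 by intervention discards those variables' equations.
K = max(L, H)  [with L=5, H=0]  = 5

5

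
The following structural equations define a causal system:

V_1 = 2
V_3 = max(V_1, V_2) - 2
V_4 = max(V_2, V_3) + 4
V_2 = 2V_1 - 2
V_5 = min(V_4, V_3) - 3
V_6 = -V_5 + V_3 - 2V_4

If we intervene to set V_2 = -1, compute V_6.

-5

Under do(V_2=-1), the mechanism V_2 = 2V_1 - 2 is discarded; V_2 is fixed at -1.
V_3 = max(V_1, V_2) - 2  [with V_1=2, V_2=-1]  = 0
V_4 = max(V_2, V_3) + 4  [with V_2=-1, V_3=0]  = 4
V_5 = min(V_4, V_3) - 3  [with V_4=4, V_3=0]  = -3
V_6 = -V_5 + V_3 - 2V_4  [with V_5=-3, V_3=0, V_4=4]  = -5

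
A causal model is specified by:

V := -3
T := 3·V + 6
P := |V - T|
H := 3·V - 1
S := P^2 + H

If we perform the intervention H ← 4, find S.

Intervening sets H = 4 and removes its equation (H := 3·V - 1).
T = 3·V + 6  [with V=-3]  = -3
P = |V - T|  [with V=-3, T=-3]  = 0
S = P^2 + H  [with P=0, H=4]  = 4

4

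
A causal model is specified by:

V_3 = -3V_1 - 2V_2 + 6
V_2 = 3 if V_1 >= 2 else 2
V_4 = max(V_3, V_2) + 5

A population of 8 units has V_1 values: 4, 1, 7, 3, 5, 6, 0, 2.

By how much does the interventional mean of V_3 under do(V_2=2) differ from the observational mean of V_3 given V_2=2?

do(V_2=2) breaks V_2's dependence on V_1. With V_2=2 fixed, V_3 across the units is -10, -1, -19, -7, -13, -16, 2, -4, mean -8.5.
Observing V_2=2 restricts to units where V_2's equation naturally yields 2: V_1 ∈ {1, 0}. In that subpopulation V_3 = -1, 2, mean 0.5.
Difference = -8.5 − 0.5 = -9.

-9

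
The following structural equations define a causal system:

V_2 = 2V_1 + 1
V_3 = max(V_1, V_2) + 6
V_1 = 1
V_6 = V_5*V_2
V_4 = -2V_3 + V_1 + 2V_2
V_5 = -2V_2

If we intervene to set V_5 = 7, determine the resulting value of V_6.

The intervention breaks the incoming arrows to V_5: V_5 = -2V_2 no longer applies, and V_5 = 7.
V_2 = 2V_1 + 1  [with V_1=1]  = 3
V_6 = V_5*V_2  [with V_5=7, V_2=3]  = 21

21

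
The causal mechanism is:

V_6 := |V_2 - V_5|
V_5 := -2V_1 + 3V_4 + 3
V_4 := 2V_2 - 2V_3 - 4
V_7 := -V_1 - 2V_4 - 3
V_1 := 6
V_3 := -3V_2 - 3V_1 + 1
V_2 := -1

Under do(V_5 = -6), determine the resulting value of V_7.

-53

Under do(V_5=-6), the mechanism V_5 := -2V_1 + 3V_4 + 3 is discarded; V_5 is fixed at -6.
Since V_7 is not a descendant of the intervened variable, it is unaffected.
V_3 = -3V_2 - 3V_1 + 1  [with V_2=-1, V_1=6]  = -14
V_4 = 2V_2 - 2V_3 - 4  [with V_2=-1, V_3=-14]  = 22
V_7 = -V_1 - 2V_4 - 3  [with V_1=6, V_4=22]  = -53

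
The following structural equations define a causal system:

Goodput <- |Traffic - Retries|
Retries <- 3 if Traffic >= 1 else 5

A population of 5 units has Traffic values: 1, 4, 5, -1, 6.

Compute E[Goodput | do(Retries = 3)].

2.4

Under do(Retries=3), Retries's equation is replaced by Retries=3 for every unit. Per-unit Goodput: 2, 1, 2, 4, 3. Mean = 2.4.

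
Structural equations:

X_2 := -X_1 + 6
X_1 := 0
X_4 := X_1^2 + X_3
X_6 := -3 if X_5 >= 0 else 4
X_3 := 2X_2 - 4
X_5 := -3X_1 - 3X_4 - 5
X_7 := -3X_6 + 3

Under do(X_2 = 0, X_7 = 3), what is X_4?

Under do(X_2 = 0, X_7 = 3), each intervened variable's structural equation is replaced by its fixed value.
X_3 = 2X_2 - 4  [with X_2=0]  = -4
X_4 = X_1^2 + X_3  [with X_1=0, X_3=-4]  = -4

-4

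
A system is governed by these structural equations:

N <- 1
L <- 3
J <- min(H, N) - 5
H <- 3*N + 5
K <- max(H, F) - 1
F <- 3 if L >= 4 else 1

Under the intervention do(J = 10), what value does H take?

The intervention breaks the incoming arrows to J: J <- min(H, N) - 5 no longer applies, and J = 10.
Since H is not a descendant of the intervened variable, it is unaffected.
H = 3*N + 5  [with N=1]  = 8

8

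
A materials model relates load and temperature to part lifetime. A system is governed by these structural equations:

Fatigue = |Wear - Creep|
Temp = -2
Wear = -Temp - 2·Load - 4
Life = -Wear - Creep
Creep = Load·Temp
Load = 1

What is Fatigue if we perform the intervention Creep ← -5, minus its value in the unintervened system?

do(Creep=-5) replaces the equation Creep = Load·Temp with the constant Creep = -5.
Wear = -Temp - 2·Load - 4  [with Temp=-2, Load=1]  = -4
Fatigue = |Wear - Creep|  [with Wear=-4, Creep=-5]  = 1
Without intervention: Creep = Load·Temp  [with Load=1, Temp=-2]  = -2; Wear = -Temp - 2·Load - 4  [with Temp=-2, Load=1]  = -4; Fatigue = |Wear - Creep|  [with Wear=-4, Creep=-2]  = 2.
Change = 1 − 2 = -1.

-1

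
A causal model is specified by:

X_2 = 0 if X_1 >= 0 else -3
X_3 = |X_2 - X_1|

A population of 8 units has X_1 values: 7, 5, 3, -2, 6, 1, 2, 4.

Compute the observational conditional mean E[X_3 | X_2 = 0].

E[X_3|X_2=0] averages over only the 7 units with X_2=0 (X_1 = 7, 5, 3, 6, 1, 2, 4): X_3 = 7, 5, 3, 6, 1, 2, 4, mean 4.

4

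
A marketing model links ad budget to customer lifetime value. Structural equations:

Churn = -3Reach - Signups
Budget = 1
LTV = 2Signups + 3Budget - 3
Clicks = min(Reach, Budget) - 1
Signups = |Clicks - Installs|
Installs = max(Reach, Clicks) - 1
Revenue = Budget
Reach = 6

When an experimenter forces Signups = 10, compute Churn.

-28

The intervention breaks the incoming arrows to Signups: Signups = |Clicks - Installs| no longer applies, and Signups = 10.
Churn = -3Reach - Signups  [with Reach=6, Signups=10]  = -28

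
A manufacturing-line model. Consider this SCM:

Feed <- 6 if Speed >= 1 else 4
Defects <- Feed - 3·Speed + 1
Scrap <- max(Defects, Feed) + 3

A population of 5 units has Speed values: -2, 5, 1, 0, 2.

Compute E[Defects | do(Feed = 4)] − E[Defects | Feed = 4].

do(Feed=4) breaks Feed's dependence on Speed. With Feed=4 fixed, Defects across the units is 11, -10, 2, 5, -1, mean 1.4.
Conditioning on Feed=4 selects the 2 unit(s) with Speed ∈ {-2, 0}. Their Defects values: 11, 5. Mean = 8.
Difference = 1.4 − 8 = -6.6.

-6.6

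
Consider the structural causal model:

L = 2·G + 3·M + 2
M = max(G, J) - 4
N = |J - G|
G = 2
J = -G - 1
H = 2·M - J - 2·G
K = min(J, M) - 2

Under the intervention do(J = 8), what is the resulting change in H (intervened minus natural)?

do(J=8) replaces the equation J = -G - 1 with the constant J = 8.
M = max(G, J) - 4  [with G=2, J=8]  = 4
H = 2·M - J - 2·G  [with M=4, J=8, G=2]  = -4
Without intervention: J = -G - 1  [with G=2]  = -3; M = max(G, J) - 4  [with G=2, J=-3]  = -2; H = 2·M - J - 2·G  [with M=-2, J=-3, G=2]  = -5.
Change = -4 − (-5) = 1.

1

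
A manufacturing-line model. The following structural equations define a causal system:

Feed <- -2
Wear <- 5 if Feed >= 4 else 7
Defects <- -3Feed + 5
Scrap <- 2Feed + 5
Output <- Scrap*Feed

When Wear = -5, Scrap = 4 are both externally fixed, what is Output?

-8

Setting Wear = -5, Scrap = 4 by intervention discards those variables' equations.
Output = Scrap*Feed  [with Scrap=4, Feed=-2]  = -8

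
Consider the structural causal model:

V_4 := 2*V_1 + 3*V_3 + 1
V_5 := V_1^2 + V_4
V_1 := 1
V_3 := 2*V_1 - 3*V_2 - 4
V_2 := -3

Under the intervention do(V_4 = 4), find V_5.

Intervening sets V_4 = 4 and removes its equation (V_4 := 2*V_1 + 3*V_3 + 1).
V_5 = V_1^2 + V_4  [with V_1=1, V_4=4]  = 5

5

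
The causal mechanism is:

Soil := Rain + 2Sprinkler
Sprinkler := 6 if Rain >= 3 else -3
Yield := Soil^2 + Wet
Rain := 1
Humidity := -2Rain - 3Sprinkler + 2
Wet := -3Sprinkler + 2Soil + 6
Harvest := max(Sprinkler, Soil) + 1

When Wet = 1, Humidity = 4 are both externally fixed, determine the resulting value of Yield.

26

The joint intervention fixes Wet = 1, Humidity = 4, removing each variable's own equation.
Sprinkler = 6 if Rain >= 3 else -3  [with Rain=1]  = -3
Soil = Rain + 2Sprinkler  [with Rain=1, Sprinkler=-3]  = -5
Yield = Soil^2 + Wet  [with Soil=-5, Wet=1]  = 26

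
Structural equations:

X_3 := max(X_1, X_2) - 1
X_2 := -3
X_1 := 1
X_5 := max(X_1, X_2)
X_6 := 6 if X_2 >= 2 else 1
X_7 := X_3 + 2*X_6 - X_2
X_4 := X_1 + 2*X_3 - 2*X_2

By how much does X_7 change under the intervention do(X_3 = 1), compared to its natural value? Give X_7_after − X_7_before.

1

The intervention breaks the incoming arrows to X_3: X_3 := max(X_1, X_2) - 1 no longer applies, and X_3 = 1.
X_6 = 6 if X_2 >= 2 else 1  [with X_2=-3]  = 1
X_7 = X_3 + 2*X_6 - X_2  [with X_3=1, X_6=1, X_2=-3]  = 6
Without intervention: X_3 = max(X_1, X_2) - 1  [with X_1=1, X_2=-3]  = 0; X_6 = 6 if X_2 >= 2 else 1  [with X_2=-3]  = 1; X_7 = X_3 + 2*X_6 - X_2  [with X_3=0, X_6=1, X_2=-3]  = 5.
Change = 6 − 5 = 1.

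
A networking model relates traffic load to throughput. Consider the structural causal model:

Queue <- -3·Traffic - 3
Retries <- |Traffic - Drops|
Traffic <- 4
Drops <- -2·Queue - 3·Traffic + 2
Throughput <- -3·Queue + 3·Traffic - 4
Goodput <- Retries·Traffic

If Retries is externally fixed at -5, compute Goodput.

-20

Under do(Retries=-5), the mechanism Retries <- |Traffic - Drops| is discarded; Retries is fixed at -5.
Goodput = Retries·Traffic  [with Retries=-5, Traffic=4]  = -20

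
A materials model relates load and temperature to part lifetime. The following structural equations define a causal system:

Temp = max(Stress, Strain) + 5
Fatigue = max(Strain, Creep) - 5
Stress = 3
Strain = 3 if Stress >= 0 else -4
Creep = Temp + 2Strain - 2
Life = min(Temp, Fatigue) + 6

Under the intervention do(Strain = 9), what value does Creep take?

30

Under do(Strain=9), the mechanism Strain = 3 if Stress >= 0 else -4 is discarded; Strain is fixed at 9.
Temp = max(Stress, Strain) + 5  [with Stress=3, Strain=9]  = 14
Creep = Temp + 2Strain - 2  [with Temp=14, Strain=9]  = 30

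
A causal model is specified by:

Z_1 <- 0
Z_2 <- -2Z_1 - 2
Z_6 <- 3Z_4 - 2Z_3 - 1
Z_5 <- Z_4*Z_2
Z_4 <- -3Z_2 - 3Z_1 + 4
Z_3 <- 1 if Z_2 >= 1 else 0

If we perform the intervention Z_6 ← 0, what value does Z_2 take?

do(Z_6=0) replaces the equation Z_6 <- 3Z_4 - 2Z_3 - 1 with the constant Z_6 = 0.
Z_2 is not downstream of the intervention, so its value is determined by the original equations.
Z_2 = -2Z_1 - 2  [with Z_1=0]  = -2

-2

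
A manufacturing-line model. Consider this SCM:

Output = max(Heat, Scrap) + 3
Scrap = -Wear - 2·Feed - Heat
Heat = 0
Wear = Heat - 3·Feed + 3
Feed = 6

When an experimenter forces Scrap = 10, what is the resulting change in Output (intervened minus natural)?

7

Intervening sets Scrap = 10 and removes its equation (Scrap = -Wear - 2·Feed - Heat).
Output = max(Heat, Scrap) + 3  [with Heat=0, Scrap=10]  = 13
Without intervention: Wear = Heat - 3·Feed + 3  [with Heat=0, Feed=6]  = -15; Scrap = -Wear - 2·Feed - Heat  [with Wear=-15, Feed=6, Heat=0]  = 3; Output = max(Heat, Scrap) + 3  [with Heat=0, Scrap=3]  = 6.
Change = 13 − 6 = 7.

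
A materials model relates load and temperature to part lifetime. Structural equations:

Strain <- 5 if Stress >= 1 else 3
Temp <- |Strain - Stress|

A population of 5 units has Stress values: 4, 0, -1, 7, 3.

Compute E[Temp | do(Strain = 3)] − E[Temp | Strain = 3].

-1.1

The intervention sets Strain=3 in all 5 units regardless of Stress. Recomputing Temp per unit gives 1, 3, 4, 4, 0; average 2.4.
E[Temp|Strain=3] averages over only the 2 units with Strain=3 (Stress = 0, -1): Temp = 3, 4, mean 3.5.
Difference = 2.4 − 3.5 = -1.1.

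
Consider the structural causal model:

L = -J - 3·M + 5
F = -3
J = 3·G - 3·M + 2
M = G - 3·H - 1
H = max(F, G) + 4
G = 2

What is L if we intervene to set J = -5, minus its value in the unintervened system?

The intervention breaks the incoming arrows to J: J = 3·G - 3·M + 2 no longer applies, and J = -5.
H = max(F, G) + 4  [with F=-3, G=2]  = 6
M = G - 3·H - 1  [with G=2, H=6]  = -17
L = -J - 3·M + 5  [with J=-5, M=-17]  = 61
Without intervention: H = max(F, G) + 4  [with F=-3, G=2]  = 6; M = G - 3·H - 1  [with G=2, H=6]  = -17; J = 3·G - 3·M + 2  [with G=2, M=-17]  = 59; L = -J - 3·M + 5  [with J=59, M=-17]  = -3.
Change = 61 − (-3) = 64.

64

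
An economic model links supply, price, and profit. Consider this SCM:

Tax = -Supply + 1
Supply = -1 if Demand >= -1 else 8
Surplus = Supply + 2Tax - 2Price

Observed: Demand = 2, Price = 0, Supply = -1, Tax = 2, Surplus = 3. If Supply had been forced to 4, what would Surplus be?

do(Supply=4) replaces the equation Supply = -1 if Demand >= -1 else 8 with the constant Supply = 4.
Tax = -Supply + 1  [with Supply=4]  = -3
Surplus = Supply + 2Tax - 2Price  [with Supply=4, Tax=-3, Price=0]  = -2

-2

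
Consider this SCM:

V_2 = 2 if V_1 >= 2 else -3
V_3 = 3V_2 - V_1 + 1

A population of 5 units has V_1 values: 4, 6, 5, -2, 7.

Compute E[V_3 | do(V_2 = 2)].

3

Under do(V_2=2), V_2's equation is replaced by V_2=2 for every unit. Per-unit V_3: 3, 1, 2, 9, 0. Mean = 3.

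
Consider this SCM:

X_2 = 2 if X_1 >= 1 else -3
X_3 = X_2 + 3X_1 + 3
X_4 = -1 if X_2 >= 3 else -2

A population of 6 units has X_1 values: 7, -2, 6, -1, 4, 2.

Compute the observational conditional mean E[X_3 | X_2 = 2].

19.25

Conditioning on X_2=2 selects the 4 unit(s) with X_1 ∈ {7, 6, 4, 2}. Their X_3 values: 26, 23, 17, 11. Mean = 19.25.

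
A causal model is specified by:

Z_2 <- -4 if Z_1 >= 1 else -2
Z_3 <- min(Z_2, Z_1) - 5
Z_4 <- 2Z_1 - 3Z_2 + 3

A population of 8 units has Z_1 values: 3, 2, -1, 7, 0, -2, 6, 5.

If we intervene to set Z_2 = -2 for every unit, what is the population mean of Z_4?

14

Every unit gets Z_2=-2 under the intervention. Z_4 values become 15, 13, 7, 23, 9, 5, 21, 19; E[Z_4|do(Z_2=-2)] = 14.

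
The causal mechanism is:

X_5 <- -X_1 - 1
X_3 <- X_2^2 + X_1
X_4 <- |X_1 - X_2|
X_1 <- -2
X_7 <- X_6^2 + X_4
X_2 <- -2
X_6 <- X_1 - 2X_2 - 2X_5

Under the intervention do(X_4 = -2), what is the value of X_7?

The intervention breaks the incoming arrows to X_4: X_4 <- |X_1 - X_2| no longer applies, and X_4 = -2.
X_5 = -X_1 - 1  [with X_1=-2]  = 1
X_6 = X_1 - 2X_2 - 2X_5  [with X_1=-2, X_2=-2, X_5=1]  = 0
X_7 = X_6^2 + X_4  [with X_6=0, X_4=-2]  = -2

-2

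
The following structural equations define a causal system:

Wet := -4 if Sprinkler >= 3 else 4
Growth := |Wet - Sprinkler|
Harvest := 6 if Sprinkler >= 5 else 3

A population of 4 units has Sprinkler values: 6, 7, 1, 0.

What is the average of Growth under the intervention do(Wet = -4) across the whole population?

7.5

The intervention sets Wet=-4 in all 4 units regardless of Sprinkler. Recomputing Growth per unit gives 10, 11, 5, 4; average 7.5.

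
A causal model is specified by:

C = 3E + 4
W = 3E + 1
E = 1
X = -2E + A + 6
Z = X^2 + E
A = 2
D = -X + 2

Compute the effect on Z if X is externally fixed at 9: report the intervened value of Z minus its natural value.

do(X=9) replaces the equation X = -2E + A + 6 with the constant X = 9.
Z = X^2 + E  [with X=9, E=1]  = 82
Without intervention: X = -2E + A + 6  [with E=1, A=2]  = 6; Z = X^2 + E  [with X=6, E=1]  = 37.
Change = 82 − 37 = 45.

45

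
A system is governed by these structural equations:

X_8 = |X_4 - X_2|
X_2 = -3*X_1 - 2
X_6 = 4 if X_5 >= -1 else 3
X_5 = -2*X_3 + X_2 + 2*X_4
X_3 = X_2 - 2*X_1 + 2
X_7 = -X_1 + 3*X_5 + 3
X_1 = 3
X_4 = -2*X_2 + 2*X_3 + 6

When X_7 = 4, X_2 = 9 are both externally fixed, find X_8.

The joint intervention fixes X_7 = 4, X_2 = 9, removing each variable's own equation.
X_3 = X_2 - 2*X_1 + 2  [with X_2=9, X_1=3]  = 5
X_4 = -2*X_2 + 2*X_3 + 6  [with X_2=9, X_3=5]  = -2
X_8 = |X_4 - X_2|  [with X_4=-2, X_2=9]  = 11

11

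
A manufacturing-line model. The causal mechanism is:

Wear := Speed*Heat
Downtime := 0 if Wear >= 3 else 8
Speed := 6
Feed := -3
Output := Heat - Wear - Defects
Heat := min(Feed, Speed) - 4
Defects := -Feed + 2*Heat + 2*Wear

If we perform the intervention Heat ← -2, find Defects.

-25

do(Heat=-2) replaces the equation Heat := min(Feed, Speed) - 4 with the constant Heat = -2.
Wear = Speed*Heat  [with Speed=6, Heat=-2]  = -12
Defects = -Feed + 2*Heat + 2*Wear  [with Feed=-3, Heat=-2, Wear=-12]  = -25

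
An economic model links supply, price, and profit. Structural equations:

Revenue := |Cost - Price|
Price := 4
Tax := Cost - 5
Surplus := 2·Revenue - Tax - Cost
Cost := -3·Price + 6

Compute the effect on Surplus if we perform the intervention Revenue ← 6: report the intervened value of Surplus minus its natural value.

do(Revenue=6) replaces the equation Revenue := |Cost - Price| with the constant Revenue = 6.
Cost = -3·Price + 6  [with Price=4]  = -6
Tax = Cost - 5  [with Cost=-6]  = -11
Surplus = 2·Revenue - Tax - Cost  [with Revenue=6, Tax=-11, Cost=-6]  = 29
Without intervention: Cost = -3·Price + 6  [with Price=4]  = -6; Revenue = |Cost - Price|  [with Cost=-6, Price=4]  = 10; Tax = Cost - 5  [with Cost=-6]  = -11; Surplus = 2·Revenue - Tax - Cost  [with Revenue=10, Tax=-11, Cost=-6]  = 37.
Change = 29 − 37 = -8.

-8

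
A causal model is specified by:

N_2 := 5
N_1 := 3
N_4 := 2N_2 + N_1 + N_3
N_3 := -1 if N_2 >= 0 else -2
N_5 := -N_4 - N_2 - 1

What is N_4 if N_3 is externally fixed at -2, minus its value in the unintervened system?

The intervention breaks the incoming arrows to N_3: N_3 := -1 if N_2 >= 0 else -2 no longer applies, and N_3 = -2.
N_4 = 2N_2 + N_1 + N_3  [with N_2=5, N_1=3, N_3=-2]  = 11
Without intervention: N_3 = -1 if N_2 >= 0 else -2  [with N_2=5]  = -1; N_4 = 2N_2 + N_1 + N_3  [with N_2=5, N_1=3, N_3=-1]  = 12.
Change = 11 − 12 = -1.

-1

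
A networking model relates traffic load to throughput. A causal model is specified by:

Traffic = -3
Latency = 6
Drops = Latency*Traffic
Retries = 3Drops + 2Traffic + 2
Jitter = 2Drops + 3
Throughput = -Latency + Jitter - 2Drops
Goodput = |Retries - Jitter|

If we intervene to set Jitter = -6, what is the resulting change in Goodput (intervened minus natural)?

27

Under do(Jitter=-6), the mechanism Jitter = 2Drops + 3 is discarded; Jitter is fixed at -6.
Drops = Latency*Traffic  [with Latency=6, Traffic=-3]  = -18
Retries = 3Drops + 2Traffic + 2  [with Drops=-18, Traffic=-3]  = -58
Goodput = |Retries - Jitter|  [with Retries=-58, Jitter=-6]  = 52
Without intervention: Drops = Latency*Traffic  [with Latency=6, Traffic=-3]  = -18; Retries = 3Drops + 2Traffic + 2  [with Drops=-18, Traffic=-3]  = -58; Jitter = 2Drops + 3  [with Drops=-18]  = -33; Goodput = |Retries - Jitter|  [with Retries=-58, Jitter=-33]  = 25.
Change = 52 − 25 = 27.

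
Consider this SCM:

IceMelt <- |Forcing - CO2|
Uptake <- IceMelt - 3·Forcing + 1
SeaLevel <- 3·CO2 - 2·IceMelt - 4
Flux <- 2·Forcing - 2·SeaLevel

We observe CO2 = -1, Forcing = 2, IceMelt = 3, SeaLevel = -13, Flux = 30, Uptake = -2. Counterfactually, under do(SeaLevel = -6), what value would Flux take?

16

Intervening sets SeaLevel = -6 and removes its equation (SeaLevel <- 3·CO2 - 2·IceMelt - 4).
Flux = 2·Forcing - 2·SeaLevel  [with Forcing=2, SeaLevel=-6]  = 16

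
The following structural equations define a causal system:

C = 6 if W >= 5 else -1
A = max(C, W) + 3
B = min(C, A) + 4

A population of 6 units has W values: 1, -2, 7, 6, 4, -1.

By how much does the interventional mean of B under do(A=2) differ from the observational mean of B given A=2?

do(A=2) breaks A's dependence on W. With A=2 fixed, B across the units is 3, 3, 6, 6, 3, 3, mean 4.
Observing A=2 restricts to units where A's equation naturally yields 2: W ∈ {-2, -1}. In that subpopulation B = 3, 3, mean 3.
Difference = 4 − 3 = 1.

1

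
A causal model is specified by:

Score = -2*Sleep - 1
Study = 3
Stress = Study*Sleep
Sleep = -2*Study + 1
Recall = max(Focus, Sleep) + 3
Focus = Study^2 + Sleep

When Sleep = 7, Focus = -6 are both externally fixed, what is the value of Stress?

21

The joint intervention fixes Sleep = 7, Focus = -6, removing each variable's own equation.
Stress = Study*Sleep  [with Study=3, Sleep=7]  = 21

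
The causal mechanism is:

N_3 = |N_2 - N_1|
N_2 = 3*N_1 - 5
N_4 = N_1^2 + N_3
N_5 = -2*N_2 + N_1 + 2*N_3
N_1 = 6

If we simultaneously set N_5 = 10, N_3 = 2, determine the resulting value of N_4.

Under do(N_5 = 10, N_3 = 2), each intervened variable's structural equation is replaced by its fixed value.
N_4 = N_1^2 + N_3  [with N_1=6, N_3=2]  = 38

38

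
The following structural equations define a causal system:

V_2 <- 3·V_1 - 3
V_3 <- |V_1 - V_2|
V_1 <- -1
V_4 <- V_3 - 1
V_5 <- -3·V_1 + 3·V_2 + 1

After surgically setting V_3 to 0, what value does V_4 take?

The intervention breaks the incoming arrows to V_3: V_3 <- |V_1 - V_2| no longer applies, and V_3 = 0.
V_4 = V_3 - 1  [with V_3=0]  = -1

-1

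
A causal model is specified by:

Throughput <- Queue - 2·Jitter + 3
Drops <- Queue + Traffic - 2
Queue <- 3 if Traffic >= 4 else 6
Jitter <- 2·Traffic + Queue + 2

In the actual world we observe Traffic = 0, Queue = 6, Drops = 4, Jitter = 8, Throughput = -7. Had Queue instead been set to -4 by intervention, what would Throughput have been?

do(Queue=-4) replaces the equation Queue <- 3 if Traffic >= 4 else 6 with the constant Queue = -4.
Jitter = 2·Traffic + Queue + 2  [with Traffic=0, Queue=-4]  = -2
Throughput = Queue - 2·Jitter + 3  [with Queue=-4, Jitter=-2]  = 3

3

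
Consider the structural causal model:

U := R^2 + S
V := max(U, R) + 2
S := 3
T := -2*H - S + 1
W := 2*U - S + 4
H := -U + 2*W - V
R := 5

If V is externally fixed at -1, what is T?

Under do(V=-1), the mechanism V := max(U, R) + 2 is discarded; V is fixed at -1.
U = R^2 + S  [with R=5, S=3]  = 28
W = 2*U - S + 4  [with U=28, S=3]  = 57
H = -U + 2*W - V  [with U=28, W=57, V=-1]  = 87
T = -2*H - S + 1  [with H=87, S=3]  = -176

-176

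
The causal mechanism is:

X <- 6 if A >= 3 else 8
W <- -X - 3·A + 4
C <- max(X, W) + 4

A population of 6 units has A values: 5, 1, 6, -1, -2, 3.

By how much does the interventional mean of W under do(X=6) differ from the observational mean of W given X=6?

Every unit gets X=6 under the intervention. W values become -17, -5, -20, 1, 4, -11; E[W|do(X=6)] = -8.
Observing X=6 restricts to units where X's equation naturally yields 6: A ∈ {5, 6, 3}. In that subpopulation W = -17, -20, -11, mean -16.
Difference = -8 − (-16) = 8.

8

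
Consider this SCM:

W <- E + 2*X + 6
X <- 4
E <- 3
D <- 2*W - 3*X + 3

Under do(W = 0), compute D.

The intervention breaks the incoming arrows to W: W <- E + 2*X + 6 no longer applies, and W = 0.
D = 2*W - 3*X + 3  [with W=0, X=4]  = -9

-9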